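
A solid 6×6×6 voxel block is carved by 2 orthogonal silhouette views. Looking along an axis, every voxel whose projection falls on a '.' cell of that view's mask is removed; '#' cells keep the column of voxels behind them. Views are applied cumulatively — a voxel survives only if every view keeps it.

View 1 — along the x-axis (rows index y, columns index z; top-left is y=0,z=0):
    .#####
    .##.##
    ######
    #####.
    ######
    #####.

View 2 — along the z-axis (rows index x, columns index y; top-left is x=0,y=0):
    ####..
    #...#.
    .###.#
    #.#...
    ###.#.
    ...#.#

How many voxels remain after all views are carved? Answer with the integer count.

|visual hull| = 93

full grid |V| = 216
[1] x-view keeps 31 columns → grid now 186
[2] z-view keeps 18 columns → grid now 93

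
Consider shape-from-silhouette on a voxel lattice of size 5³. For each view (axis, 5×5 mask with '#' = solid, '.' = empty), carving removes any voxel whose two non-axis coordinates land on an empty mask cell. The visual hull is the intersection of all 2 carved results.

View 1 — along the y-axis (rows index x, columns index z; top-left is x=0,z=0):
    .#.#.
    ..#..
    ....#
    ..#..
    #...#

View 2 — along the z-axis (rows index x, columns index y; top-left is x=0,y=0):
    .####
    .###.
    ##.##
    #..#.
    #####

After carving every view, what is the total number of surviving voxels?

|visual hull| = 27

start: 5×5×5 = 125 voxels
after view 1 [y-axis, 7 of 25 cells solid] → remaining = 35
after view 2 [z-axis, 18 of 25 cells solid] → remaining = 27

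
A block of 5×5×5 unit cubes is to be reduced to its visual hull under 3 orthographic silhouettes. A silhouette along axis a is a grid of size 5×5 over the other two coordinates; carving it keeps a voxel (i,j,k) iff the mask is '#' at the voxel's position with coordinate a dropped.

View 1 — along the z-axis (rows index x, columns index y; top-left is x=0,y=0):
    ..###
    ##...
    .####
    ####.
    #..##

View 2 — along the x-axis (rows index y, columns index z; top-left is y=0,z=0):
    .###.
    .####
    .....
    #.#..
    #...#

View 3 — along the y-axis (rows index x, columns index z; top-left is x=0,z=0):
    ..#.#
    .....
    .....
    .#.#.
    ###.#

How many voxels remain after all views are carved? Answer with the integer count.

remaining voxels: 12

start: 5×5×5 = 125 voxels
step 1: project along z, AND mask (16/25) → |grid| = 80
step 2: project along x, AND mask (11/25) → |grid| = 35
step 3: project along y, AND mask (8/25) → |grid| = 12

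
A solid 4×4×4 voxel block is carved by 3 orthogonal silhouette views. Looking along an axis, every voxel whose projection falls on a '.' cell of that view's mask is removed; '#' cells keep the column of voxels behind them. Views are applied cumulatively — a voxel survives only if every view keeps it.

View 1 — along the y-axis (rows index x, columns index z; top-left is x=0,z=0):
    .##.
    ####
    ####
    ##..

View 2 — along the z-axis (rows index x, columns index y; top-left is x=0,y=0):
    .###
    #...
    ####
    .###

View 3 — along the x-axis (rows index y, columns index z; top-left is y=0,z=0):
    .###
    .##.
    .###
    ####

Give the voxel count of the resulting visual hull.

remaining voxels: 25

before carving: 64 voxels (4×4×4)
  1. axis=1 (XZ plane), |mask|=12  ⇒  voxels=48
  2. axis=2 (XY plane), |mask|=11  ⇒  voxels=32
  3. axis=0 (YZ plane), |mask|=12  ⇒  voxels=25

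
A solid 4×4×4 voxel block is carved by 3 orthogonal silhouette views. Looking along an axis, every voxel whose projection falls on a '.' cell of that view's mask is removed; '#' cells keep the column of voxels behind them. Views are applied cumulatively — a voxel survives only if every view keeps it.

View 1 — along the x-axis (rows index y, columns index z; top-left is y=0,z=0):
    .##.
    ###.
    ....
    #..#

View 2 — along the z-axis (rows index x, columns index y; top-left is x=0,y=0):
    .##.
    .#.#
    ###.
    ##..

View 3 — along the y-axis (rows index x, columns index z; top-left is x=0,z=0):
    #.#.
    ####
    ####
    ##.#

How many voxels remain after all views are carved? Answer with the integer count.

initial block: 4^3 = 64
  1. axis=0 (YZ plane), |mask|=7  ⇒  voxels=28
  2. axis=2 (XY plane), |mask|=9  ⇒  voxels=18
  3. axis=1 (XZ plane), |mask|=13  ⇒  voxels=15

remaining voxels: 15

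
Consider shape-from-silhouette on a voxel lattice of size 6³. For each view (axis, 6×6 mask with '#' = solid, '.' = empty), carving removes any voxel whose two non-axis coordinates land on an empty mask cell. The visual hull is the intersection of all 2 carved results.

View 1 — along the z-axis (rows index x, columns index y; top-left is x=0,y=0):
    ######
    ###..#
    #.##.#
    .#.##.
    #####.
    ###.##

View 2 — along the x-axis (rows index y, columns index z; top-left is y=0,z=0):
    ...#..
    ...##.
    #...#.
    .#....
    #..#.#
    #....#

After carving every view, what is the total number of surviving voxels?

start: 6×6×6 = 216 voxels
[1] z-view keeps 27 columns → grid now 162
[2] x-view keeps 11 columns → grid now 49

remaining voxels: 49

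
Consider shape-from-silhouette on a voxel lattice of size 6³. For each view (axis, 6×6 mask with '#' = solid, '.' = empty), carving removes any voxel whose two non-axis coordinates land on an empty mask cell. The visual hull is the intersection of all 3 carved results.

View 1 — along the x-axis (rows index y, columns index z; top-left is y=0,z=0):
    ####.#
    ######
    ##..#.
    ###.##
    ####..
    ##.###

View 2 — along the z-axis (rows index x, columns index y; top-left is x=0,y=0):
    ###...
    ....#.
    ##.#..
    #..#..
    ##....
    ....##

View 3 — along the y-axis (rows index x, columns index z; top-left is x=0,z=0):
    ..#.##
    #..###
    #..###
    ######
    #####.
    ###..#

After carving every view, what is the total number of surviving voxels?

voxel count = 43

before carving: 216 voxels (6×6×6)
after view 1 [x-axis, 28 of 36 cells solid] → remaining = 168
after view 2 [z-axis, 13 of 36 cells solid] → remaining = 64
after view 3 [y-axis, 26 of 36 cells solid] → remaining = 43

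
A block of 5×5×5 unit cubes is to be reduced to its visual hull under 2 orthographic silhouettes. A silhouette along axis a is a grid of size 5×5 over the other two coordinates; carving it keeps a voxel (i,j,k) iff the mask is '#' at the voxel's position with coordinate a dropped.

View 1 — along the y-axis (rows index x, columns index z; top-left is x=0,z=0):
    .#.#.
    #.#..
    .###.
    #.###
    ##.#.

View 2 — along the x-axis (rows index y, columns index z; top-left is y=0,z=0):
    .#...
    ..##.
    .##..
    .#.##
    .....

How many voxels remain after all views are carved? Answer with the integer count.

initial block: 5^3 = 125
after view 1 [y-axis, 14 of 25 cells solid] → remaining = 70
after view 2 [x-axis, 8 of 25 cells solid] → remaining = 24

remaining voxels: 24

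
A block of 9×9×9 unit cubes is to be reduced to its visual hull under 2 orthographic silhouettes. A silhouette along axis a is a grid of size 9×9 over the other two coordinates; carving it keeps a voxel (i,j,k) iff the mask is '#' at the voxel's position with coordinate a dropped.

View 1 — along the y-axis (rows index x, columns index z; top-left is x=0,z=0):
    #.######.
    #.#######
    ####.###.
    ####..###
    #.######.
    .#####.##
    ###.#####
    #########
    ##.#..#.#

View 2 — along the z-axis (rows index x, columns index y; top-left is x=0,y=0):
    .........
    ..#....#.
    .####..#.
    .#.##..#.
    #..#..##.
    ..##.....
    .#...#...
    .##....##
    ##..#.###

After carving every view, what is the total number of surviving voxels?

initial block: 9^3 = 729
step 1: project along y, AND mask (65/81) → |grid| = 585
step 2: project along z, AND mask (29/81) → |grid| = 203

203 voxels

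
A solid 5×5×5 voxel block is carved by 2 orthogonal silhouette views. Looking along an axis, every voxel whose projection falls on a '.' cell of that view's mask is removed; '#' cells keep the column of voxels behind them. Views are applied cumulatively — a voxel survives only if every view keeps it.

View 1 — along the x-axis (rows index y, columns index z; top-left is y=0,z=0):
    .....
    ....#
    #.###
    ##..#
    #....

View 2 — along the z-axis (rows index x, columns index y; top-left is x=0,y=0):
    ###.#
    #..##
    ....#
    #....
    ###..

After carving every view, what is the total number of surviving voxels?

full grid |V| = 125
after view 1 [x-axis, 9 of 25 cells solid] → remaining = 45
after view 2 [z-axis, 12 of 25 cells solid] → remaining = 16

voxel count = 16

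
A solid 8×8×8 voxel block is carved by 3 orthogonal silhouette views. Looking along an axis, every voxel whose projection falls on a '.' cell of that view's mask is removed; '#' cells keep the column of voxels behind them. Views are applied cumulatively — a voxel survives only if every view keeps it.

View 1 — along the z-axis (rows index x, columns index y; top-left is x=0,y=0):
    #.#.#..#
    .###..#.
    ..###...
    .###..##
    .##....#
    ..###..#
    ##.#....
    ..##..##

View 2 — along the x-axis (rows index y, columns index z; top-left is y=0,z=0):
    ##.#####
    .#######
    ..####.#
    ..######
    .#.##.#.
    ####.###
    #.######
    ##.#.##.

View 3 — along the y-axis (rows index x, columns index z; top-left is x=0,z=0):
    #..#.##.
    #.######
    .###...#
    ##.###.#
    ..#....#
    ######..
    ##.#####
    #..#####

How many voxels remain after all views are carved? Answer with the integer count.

remaining voxels: 122

start: 8×8×8 = 512 voxels
step 1: project along z, AND mask (30/64) → |grid| = 240
step 2: project along x, AND mask (48/64) → |grid| = 171
step 3: project along y, AND mask (42/64) → |grid| = 122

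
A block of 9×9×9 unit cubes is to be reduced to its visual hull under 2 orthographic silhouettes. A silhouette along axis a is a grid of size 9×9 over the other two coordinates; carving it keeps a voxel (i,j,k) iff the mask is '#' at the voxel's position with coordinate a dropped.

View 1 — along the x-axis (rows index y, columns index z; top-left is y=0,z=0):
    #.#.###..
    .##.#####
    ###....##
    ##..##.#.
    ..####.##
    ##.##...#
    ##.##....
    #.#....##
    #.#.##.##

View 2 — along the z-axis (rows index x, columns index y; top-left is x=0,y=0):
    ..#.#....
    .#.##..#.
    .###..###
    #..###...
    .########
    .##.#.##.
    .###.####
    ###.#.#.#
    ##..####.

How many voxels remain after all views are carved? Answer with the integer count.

voxel count = 253

full grid |V| = 729
[1] x-view keeps 47 columns → grid now 423
[2] z-view keeps 48 columns → grid now 253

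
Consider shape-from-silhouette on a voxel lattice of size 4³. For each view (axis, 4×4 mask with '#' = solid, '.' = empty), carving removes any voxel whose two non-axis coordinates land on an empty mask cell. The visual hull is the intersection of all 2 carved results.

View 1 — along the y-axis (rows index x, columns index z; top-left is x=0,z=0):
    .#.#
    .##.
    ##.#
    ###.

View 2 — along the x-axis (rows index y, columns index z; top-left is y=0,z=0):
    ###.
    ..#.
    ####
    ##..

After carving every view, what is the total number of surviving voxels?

start: 4×4×4 = 64 voxels
V1 y: intersect with XZ mask (10 set) -- 40 left
V2 x: intersect with YZ mask (10 set) -- 26 left

26 voxels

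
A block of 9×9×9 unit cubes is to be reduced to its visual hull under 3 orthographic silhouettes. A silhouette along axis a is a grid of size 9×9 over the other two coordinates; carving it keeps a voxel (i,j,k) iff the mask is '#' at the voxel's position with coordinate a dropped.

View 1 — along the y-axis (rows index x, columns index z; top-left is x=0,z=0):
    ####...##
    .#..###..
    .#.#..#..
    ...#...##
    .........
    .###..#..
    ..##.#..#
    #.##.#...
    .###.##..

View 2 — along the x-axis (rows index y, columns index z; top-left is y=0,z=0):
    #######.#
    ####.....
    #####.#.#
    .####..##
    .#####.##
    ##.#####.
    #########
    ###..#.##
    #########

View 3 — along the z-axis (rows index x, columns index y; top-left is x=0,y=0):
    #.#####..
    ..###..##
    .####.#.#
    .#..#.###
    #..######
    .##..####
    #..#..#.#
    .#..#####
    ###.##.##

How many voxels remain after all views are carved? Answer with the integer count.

|visual hull| = 154

full grid |V| = 729
[1] y-view keeps 33 columns → grid now 297
[2] x-view keeps 63 columns → grid now 239
[3] z-view keeps 52 columns → grid now 154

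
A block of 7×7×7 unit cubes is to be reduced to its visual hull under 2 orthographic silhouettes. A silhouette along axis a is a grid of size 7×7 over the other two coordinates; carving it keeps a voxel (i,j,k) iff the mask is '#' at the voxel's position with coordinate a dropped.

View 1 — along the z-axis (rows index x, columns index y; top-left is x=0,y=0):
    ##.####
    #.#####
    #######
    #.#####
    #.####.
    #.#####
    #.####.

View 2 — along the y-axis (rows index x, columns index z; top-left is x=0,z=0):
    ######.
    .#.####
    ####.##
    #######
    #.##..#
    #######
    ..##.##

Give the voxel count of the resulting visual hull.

voxel count = 232

full grid |V| = 343
step 1: project along z, AND mask (41/49) → |grid| = 287
step 2: project along y, AND mask (39/49) → |grid| = 232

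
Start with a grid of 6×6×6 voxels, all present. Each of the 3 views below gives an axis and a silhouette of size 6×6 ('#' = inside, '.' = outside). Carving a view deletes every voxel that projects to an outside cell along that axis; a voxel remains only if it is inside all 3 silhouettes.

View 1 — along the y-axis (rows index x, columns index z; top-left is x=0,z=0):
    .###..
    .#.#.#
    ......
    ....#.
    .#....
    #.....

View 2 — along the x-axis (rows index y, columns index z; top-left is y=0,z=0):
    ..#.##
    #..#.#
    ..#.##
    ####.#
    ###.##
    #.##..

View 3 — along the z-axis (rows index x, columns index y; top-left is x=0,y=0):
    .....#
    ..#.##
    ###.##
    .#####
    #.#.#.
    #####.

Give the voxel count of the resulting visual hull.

before carving: 216 voxels (6×6×6)
[1] y-view keeps 9 columns → grid now 54
[2] x-view keeps 22 columns → grid now 29
[3] z-view keeps 22 columns → grid now 12

12 voxels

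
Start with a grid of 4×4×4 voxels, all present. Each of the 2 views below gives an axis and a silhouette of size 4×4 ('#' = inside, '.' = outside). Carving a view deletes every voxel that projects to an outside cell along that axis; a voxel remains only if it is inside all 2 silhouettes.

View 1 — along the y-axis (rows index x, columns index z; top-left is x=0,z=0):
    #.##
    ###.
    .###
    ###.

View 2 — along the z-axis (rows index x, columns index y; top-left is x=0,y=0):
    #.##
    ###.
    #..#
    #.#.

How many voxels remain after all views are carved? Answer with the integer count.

start: 4×4×4 = 64 voxels
V1 y: intersect with XZ mask (12 set) -- 48 left
V2 z: intersect with XY mask (10 set) -- 30 left

voxel count = 30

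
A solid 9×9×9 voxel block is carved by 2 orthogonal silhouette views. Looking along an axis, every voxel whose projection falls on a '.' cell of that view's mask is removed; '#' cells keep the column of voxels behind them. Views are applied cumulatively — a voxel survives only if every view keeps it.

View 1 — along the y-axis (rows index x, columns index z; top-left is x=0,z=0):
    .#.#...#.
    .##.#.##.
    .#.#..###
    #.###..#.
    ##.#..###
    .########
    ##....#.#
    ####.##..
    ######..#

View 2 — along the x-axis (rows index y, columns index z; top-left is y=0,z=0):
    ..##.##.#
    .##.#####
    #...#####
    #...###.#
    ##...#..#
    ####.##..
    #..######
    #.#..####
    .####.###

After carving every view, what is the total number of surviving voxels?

|visual hull| = 277

full grid |V| = 729
V1 y: intersect with XZ mask (49 set) -- 441 left
V2 x: intersect with YZ mask (53 set) -- 277 left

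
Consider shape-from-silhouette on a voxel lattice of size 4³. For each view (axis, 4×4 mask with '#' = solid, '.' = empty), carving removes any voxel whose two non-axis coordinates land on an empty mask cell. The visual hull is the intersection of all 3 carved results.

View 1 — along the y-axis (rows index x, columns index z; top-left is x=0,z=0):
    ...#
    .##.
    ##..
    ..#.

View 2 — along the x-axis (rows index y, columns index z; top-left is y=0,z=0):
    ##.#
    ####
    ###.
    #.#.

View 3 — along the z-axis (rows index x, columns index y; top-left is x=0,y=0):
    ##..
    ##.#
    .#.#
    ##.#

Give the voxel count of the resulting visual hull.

voxel count = 11

full grid |V| = 64
  1. axis=1 (XZ plane), |mask|=6  ⇒  voxels=24
  2. axis=0 (YZ plane), |mask|=12  ⇒  voxels=18
  3. axis=2 (XY plane), |mask|=10  ⇒  voxels=11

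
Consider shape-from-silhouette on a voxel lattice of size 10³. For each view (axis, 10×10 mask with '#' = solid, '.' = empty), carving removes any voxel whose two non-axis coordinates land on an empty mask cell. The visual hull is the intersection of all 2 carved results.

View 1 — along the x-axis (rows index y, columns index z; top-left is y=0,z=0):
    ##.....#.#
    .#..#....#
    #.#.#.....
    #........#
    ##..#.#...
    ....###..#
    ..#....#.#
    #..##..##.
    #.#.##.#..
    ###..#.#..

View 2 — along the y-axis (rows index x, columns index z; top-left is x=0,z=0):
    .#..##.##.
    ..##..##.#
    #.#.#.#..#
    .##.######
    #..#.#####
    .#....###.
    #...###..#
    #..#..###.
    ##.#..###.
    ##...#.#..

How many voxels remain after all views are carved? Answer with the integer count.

remaining voxels: 204

start: 10×10×10 = 1000 voxels
carve view 1 (along x, YZ-mask fill 38/100): 380 voxels remain
carve view 2 (along y, XZ-mask fill 54/100): 204 voxels remain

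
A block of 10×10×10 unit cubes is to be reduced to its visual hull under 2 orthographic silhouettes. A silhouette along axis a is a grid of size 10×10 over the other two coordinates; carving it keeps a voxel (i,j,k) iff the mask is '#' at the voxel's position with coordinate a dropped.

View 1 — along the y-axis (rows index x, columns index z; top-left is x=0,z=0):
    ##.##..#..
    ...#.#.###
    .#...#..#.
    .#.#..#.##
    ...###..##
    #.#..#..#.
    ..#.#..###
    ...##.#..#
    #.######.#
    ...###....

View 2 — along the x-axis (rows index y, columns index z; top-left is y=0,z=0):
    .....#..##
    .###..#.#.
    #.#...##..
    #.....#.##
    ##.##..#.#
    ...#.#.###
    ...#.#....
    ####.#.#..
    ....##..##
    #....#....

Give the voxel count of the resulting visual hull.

before carving: 1000 voxels (10×10×10)
step 1: project along y, AND mask (47/100) → |grid| = 470
step 2: project along x, AND mask (41/100) → |grid| = 201

voxel count = 201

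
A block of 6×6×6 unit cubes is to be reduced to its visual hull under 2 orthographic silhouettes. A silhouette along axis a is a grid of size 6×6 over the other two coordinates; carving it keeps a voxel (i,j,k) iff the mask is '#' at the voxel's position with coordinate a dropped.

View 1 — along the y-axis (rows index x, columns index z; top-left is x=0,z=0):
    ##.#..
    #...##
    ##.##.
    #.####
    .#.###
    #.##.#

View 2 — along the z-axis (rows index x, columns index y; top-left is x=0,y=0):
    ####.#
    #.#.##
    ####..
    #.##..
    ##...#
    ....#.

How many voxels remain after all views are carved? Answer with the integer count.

initial block: 6^3 = 216
[1] y-view keeps 23 columns → grid now 138
[2] z-view keeps 20 columns → grid now 74

74 voxels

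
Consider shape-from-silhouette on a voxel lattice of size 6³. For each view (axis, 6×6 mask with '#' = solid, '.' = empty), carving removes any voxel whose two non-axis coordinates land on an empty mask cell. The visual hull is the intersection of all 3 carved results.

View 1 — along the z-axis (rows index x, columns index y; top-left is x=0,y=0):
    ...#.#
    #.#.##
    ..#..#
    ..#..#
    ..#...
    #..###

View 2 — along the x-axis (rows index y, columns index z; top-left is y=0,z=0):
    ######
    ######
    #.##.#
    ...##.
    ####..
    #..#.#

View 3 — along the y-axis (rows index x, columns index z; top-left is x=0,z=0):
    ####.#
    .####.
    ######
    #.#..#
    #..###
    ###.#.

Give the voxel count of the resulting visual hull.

voxel count = 38

initial block: 6^3 = 216
  1. axis=2 (XY plane), |mask|=15  ⇒  voxels=90
  2. axis=0 (YZ plane), |mask|=25  ⇒  voxels=55
  3. axis=1 (XZ plane), |mask|=26  ⇒  voxels=38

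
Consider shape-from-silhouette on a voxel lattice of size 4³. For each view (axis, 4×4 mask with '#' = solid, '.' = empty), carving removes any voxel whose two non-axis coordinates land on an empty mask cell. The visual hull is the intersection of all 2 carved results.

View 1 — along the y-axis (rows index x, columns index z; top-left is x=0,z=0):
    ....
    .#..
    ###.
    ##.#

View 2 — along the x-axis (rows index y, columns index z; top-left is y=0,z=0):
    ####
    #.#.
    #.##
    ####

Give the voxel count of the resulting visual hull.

21 voxels

before carving: 64 voxels (4×4×4)
carve view 1 (along y, XZ-mask fill 7/16): 28 voxels remain
carve view 2 (along x, YZ-mask fill 13/16): 21 voxels remain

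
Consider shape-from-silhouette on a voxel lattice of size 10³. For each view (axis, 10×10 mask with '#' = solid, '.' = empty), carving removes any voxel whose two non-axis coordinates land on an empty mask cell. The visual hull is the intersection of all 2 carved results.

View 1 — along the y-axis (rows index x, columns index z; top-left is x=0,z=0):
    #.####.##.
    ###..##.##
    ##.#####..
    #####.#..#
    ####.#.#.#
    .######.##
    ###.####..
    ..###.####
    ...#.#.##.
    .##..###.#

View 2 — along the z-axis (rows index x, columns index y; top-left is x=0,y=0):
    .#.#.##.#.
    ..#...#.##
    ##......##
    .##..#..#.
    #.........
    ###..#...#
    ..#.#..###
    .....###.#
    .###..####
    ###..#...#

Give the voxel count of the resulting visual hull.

full grid |V| = 1000
[1] y-view keeps 67 columns → grid now 670
[2] z-view keeps 44 columns → grid now 287

remaining voxels: 287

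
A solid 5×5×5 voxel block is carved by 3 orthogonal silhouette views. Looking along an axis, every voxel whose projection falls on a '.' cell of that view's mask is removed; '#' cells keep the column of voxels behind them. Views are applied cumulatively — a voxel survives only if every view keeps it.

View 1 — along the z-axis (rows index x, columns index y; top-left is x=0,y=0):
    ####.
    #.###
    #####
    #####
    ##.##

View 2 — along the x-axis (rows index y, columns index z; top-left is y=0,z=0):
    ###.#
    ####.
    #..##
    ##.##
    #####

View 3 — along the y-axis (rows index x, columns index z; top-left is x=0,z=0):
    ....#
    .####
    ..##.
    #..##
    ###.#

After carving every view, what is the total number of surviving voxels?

full grid |V| = 125
V1 z: intersect with XY mask (22 set) -- 110 left
V2 x: intersect with YZ mask (20 set) -- 88 left
V3 y: intersect with XZ mask (14 set) -- 49 left

|visual hull| = 49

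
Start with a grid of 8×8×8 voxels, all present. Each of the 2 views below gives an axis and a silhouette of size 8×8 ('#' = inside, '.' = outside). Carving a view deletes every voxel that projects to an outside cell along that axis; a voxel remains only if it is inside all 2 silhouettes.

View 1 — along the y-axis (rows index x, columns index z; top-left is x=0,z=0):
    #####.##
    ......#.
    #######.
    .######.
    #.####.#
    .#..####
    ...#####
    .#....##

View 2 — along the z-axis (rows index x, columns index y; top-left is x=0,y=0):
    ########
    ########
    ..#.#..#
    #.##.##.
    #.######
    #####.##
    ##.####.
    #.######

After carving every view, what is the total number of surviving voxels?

|visual hull| = 243

full grid |V| = 512
  1. axis=1 (XZ plane), |mask|=40  ⇒  voxels=320
  2. axis=2 (XY plane), |mask|=51  ⇒  voxels=243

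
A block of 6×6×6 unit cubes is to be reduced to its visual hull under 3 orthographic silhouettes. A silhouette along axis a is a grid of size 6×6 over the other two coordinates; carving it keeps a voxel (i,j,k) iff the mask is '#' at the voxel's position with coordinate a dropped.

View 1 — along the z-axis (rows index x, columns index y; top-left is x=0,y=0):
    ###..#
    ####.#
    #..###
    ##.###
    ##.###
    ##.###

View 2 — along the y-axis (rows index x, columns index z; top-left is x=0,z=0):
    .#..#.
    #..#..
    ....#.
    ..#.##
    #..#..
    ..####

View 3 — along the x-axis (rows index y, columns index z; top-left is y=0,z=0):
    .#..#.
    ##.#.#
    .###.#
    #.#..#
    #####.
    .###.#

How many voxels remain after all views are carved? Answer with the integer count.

before carving: 216 voxels (6×6×6)
carve view 1 (along z, XY-mask fill 28/36): 168 voxels remain
carve view 2 (along y, XZ-mask fill 14/36): 67 voxels remain
carve view 3 (along x, YZ-mask fill 22/36): 37 voxels remain

voxel count = 37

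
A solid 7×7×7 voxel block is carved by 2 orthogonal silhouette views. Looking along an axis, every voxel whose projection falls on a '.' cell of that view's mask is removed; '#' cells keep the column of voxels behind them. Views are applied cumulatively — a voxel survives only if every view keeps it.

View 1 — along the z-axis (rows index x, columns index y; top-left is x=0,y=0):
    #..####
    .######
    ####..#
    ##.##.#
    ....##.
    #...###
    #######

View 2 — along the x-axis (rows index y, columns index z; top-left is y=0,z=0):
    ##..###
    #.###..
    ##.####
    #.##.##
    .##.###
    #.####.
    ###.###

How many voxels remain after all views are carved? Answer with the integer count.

initial block: 7^3 = 343
V1 z: intersect with XY mask (34 set) -- 238 left
V2 x: intersect with YZ mask (36 set) -- 175 left

remaining voxels: 175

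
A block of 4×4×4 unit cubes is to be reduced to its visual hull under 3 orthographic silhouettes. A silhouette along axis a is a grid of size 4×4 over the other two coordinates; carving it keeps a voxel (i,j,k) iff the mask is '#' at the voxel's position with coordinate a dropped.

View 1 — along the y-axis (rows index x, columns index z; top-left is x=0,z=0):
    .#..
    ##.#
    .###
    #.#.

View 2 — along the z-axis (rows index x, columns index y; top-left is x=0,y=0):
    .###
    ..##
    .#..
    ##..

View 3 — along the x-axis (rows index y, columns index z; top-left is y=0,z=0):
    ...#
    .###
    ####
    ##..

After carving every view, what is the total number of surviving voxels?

12 voxels

start: 4×4×4 = 64 voxels
[1] y-view keeps 9 columns → grid now 36
[2] z-view keeps 8 columns → grid now 16
[3] x-view keeps 10 columns → grid now 12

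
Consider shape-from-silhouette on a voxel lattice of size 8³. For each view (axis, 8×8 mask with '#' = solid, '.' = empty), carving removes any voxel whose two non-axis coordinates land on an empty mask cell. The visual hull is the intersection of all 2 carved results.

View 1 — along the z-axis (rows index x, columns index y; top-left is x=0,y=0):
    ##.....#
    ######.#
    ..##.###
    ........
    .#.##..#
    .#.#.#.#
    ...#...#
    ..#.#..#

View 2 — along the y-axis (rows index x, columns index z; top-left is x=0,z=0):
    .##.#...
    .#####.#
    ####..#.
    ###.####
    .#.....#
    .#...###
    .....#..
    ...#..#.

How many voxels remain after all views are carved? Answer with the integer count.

|visual hull| = 108

initial block: 8^3 = 512
  1. axis=2 (XY plane), |mask|=28  ⇒  voxels=224
  2. axis=1 (XZ plane), |mask|=30  ⇒  voxels=108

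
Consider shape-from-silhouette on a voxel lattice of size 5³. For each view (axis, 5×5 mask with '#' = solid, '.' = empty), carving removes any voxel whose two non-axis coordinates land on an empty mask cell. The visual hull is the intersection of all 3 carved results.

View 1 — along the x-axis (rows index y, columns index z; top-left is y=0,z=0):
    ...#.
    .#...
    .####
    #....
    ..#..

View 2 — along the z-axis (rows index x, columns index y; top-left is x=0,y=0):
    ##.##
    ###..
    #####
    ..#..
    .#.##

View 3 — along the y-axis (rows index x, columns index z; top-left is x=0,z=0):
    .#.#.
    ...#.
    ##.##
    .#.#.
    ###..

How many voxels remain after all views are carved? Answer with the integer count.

|visual hull| = 15

before carving: 125 voxels (5×5×5)
carve view 1 (along x, YZ-mask fill 8/25): 40 voxels remain
carve view 2 (along z, XY-mask fill 16/25): 25 voxels remain
carve view 3 (along y, XZ-mask fill 12/25): 15 voxels remain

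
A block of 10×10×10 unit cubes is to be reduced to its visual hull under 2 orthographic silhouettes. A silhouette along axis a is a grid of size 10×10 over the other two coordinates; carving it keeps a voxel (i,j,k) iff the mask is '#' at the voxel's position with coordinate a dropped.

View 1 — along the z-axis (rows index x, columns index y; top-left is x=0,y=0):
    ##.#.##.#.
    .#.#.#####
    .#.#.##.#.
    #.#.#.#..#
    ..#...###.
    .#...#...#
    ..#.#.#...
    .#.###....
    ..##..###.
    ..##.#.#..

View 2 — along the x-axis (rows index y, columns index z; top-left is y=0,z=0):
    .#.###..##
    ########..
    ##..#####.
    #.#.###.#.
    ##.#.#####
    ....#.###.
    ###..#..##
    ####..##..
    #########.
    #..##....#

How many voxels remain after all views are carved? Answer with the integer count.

voxel count = 294

start: 10×10×10 = 1000 voxels
step 1: project along z, AND mask (46/100) → |grid| = 460
step 2: project along x, AND mask (64/100) → |grid| = 294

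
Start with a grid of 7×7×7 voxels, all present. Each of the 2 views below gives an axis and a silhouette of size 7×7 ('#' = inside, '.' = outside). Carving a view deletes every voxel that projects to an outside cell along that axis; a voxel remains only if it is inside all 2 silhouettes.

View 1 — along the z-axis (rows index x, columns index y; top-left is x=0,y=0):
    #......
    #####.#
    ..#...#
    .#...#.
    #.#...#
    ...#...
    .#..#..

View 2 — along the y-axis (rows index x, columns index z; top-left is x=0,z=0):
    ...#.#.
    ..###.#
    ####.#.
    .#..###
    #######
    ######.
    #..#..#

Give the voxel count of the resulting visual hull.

77 voxels

initial block: 7^3 = 343
  1. axis=2 (XY plane), |mask|=17  ⇒  voxels=119
  2. axis=1 (XZ plane), |mask|=31  ⇒  voxels=77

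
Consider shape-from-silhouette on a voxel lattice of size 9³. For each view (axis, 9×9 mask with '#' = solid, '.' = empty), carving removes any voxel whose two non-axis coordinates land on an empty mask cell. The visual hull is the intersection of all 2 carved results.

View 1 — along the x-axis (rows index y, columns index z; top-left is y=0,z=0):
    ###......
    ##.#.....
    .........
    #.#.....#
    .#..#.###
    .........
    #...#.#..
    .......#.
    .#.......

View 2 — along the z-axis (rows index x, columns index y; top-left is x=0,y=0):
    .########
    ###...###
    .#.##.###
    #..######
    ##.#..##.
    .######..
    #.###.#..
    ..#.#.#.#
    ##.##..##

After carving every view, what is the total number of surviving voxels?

initial block: 9^3 = 729
  1. axis=0 (YZ plane), |mask|=19  ⇒  voxels=171
  2. axis=2 (XY plane), |mask|=53  ⇒  voxels=125

voxel count = 125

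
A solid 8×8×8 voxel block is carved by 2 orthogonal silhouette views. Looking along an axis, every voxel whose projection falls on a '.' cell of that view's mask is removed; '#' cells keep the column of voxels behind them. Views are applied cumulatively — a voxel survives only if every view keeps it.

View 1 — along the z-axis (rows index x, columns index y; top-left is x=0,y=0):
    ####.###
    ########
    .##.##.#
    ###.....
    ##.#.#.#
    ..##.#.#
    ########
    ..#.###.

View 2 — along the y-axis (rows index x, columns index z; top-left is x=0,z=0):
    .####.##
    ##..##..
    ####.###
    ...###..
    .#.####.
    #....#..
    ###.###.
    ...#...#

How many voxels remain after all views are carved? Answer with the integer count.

full grid |V| = 512
step 1: project along z, AND mask (44/64) → |grid| = 352
step 2: project along y, AND mask (35/64) → |grid| = 207

voxel count = 207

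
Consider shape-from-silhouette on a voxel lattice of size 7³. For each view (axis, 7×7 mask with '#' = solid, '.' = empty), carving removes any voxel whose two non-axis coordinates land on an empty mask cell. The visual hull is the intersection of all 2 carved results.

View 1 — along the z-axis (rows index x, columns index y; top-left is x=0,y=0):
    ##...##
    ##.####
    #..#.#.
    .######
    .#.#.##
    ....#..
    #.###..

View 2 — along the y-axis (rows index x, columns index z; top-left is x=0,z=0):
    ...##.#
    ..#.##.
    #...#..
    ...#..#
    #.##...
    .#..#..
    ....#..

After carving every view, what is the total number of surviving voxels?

voxel count = 66

full grid |V| = 343
step 1: project along z, AND mask (28/49) → |grid| = 196
step 2: project along y, AND mask (16/49) → |grid| = 66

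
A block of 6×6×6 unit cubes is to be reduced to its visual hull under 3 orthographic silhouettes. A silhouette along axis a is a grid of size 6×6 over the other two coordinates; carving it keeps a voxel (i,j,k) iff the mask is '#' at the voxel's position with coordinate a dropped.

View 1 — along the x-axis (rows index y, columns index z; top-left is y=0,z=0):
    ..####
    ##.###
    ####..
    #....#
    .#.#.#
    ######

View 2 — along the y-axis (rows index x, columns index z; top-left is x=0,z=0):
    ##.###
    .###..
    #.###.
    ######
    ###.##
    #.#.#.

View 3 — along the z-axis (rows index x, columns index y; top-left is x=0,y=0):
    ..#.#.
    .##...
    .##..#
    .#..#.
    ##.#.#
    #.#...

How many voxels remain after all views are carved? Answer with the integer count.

initial block: 6^3 = 216
step 1: project along x, AND mask (24/36) → |grid| = 144
step 2: project along y, AND mask (26/36) → |grid| = 101
step 3: project along z, AND mask (15/36) → |grid| = 47

|visual hull| = 47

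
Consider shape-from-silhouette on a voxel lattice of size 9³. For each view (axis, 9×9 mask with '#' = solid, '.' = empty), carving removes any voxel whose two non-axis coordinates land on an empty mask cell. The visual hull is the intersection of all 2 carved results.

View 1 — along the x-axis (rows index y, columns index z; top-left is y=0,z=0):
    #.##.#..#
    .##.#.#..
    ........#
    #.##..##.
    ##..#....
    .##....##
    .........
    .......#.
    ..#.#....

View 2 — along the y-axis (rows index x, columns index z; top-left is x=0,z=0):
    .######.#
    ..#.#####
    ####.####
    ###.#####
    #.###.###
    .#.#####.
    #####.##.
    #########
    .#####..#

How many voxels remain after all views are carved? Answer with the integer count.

179 voxels

before carving: 729 voxels (9×9×9)
V1 x: intersect with YZ mask (25 set) -- 225 left
V2 y: intersect with XZ mask (64 set) -- 179 left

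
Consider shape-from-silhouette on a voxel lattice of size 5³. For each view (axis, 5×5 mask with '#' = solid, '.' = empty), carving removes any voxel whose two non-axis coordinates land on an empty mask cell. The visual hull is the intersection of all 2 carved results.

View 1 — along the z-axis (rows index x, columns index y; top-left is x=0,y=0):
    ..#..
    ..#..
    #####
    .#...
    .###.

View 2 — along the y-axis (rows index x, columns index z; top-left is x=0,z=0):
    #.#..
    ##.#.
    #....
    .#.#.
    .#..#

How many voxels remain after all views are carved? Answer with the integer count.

remaining voxels: 18

before carving: 125 voxels (5×5×5)
carve view 1 (along z, XY-mask fill 11/25): 55 voxels remain
carve view 2 (along y, XZ-mask fill 10/25): 18 voxels remain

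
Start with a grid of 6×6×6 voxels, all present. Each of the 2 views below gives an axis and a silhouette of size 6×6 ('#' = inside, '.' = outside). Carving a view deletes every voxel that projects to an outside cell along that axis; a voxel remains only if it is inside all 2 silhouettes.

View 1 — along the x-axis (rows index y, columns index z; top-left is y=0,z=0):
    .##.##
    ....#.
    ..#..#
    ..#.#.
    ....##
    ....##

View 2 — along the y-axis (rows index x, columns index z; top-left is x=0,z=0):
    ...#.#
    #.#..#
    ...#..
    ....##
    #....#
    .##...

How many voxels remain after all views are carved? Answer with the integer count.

start: 6×6×6 = 216 voxels
V1 x: intersect with YZ mask (13 set) -- 78 left
V2 y: intersect with XZ mask (12 set) -- 28 left

voxel count = 28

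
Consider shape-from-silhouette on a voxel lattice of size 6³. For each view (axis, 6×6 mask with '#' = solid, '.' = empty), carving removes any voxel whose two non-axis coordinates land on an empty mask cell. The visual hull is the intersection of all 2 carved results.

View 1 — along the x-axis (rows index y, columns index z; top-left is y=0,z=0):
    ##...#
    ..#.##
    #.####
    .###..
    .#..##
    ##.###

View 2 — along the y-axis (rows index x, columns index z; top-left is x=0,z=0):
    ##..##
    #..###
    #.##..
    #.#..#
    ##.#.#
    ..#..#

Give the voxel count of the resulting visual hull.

74 voxels

start: 6×6×6 = 216 voxels
step 1: project along x, AND mask (22/36) → |grid| = 132
step 2: project along y, AND mask (20/36) → |grid| = 74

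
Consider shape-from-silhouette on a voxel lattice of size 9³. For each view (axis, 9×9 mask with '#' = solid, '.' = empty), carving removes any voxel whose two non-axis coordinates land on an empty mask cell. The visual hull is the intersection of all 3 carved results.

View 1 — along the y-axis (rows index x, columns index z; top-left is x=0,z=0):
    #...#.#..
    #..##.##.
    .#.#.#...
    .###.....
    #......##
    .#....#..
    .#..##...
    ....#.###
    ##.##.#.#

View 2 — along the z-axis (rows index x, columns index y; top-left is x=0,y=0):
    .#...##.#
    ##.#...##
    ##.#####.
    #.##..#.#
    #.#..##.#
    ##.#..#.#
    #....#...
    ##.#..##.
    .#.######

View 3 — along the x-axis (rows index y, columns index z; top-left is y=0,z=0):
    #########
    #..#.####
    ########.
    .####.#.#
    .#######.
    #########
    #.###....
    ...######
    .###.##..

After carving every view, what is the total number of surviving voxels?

before carving: 729 voxels (9×9×9)
[1] y-view keeps 32 columns → grid now 288
[2] z-view keeps 45 columns → grid now 166
[3] x-view keeps 60 columns → grid now 122

remaining voxels: 122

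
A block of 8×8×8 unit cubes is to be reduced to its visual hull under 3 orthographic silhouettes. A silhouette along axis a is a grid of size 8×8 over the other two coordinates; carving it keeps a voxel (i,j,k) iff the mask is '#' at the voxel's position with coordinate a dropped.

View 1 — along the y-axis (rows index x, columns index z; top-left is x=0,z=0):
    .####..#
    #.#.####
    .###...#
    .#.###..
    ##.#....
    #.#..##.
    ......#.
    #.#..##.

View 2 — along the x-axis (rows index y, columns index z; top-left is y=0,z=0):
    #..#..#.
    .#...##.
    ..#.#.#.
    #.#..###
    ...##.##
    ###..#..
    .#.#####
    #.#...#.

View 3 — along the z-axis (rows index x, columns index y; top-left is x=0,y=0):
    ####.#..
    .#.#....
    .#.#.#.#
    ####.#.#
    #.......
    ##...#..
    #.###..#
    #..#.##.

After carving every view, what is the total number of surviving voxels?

|visual hull| = 53

full grid |V| = 512
after view 1 [y-axis, 31 of 64 cells solid] → remaining = 248
after view 2 [x-axis, 31 of 64 cells solid] → remaining = 122
after view 3 [z-axis, 30 of 64 cells solid] → remaining = 53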